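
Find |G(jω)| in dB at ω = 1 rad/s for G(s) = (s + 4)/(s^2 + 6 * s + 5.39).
Substitute s = j*1: G(j1) = 0.426255 - 0.35479j.
|G(j1)| = sqrt(Re² + Im²) = 0.5546.
20*log₁₀(0.5546) = -5.12 dB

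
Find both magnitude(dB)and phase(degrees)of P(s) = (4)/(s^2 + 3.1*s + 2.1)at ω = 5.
Substitute s = j*5: P(j5) = -0.119792 - 0.0810818j.
|P| = 20*log₁₀(sqrt(Re²+Im²)) = -16.79 dB.
∠P = atan2(Im, Re) = -145.91°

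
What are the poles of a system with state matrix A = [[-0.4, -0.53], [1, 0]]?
Eigenvalues solve det(λI - A) = 0.
Characteristic polynomial: λ^2 + 0.4*λ + 0.53 = 0.
Roots: -0.2 + 0.7j, -0.2 - 0.7j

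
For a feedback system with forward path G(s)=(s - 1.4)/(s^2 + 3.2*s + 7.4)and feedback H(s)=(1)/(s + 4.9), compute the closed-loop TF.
Closed-loop T = G/(1+GH).
Numerator: G_num * H_den = s^2 + 3.5*s - 6.86.
Denominator: G_den * H_den + G_num * H_num = (s^3 + 8.1*s^2 + 23.08*s + 36.26) + (s - 1.4) = s^3 + 8.1*s^2 + 24.08*s + 34.86.
T(s) = (s^2 + 3.5*s - 6.86)/(s^3 + 8.1*s^2 + 24.08*s + 34.86)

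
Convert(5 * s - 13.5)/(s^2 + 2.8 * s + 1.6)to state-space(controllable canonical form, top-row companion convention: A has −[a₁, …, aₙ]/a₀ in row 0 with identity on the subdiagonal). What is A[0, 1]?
Reachable canonical form for den = s^2 + 2.8*s + 1.6: top row of A = -[a₁,a₂,...,aₙ]/a₀, ones on the subdiagonal, zeros elsewhere.
A = [[-2.8, -1.6], [1, 0]].
A[0,1] = -1.6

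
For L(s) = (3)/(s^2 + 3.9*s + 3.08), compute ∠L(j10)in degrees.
Substitute s = j*10: L(j10) = -0.0266398 - 0.0107197j.
∠L(j10) = atan2(Im, Re) = atan2(-0.0107197, -0.0266398) = -158.08°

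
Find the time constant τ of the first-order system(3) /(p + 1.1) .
First-order system: τ = -1/pole. Pole = -1.1. τ = -1/(-1.1) = 0.9091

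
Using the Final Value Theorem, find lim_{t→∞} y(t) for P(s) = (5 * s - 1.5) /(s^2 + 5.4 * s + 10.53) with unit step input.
FVT: lim_{t→∞} y(t) = lim_{s→0} s*Y(s) where Y(s) = P(s)/s.
= lim_{s→0} P(s) = P(0) = num(0)/den(0) = -1.5/10.53 = -0.1425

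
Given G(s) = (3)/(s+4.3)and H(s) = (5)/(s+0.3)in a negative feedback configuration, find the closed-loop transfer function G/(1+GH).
Closed-loop T = G/(1+GH).
Numerator: G_num * H_den = 3*s + 0.9.
Denominator: G_den * H_den + G_num * H_num = (s^2 + 4.6*s + 1.29) + (15) = s^2 + 4.6*s + 16.29.
T(s) = (3*s + 0.9)/(s^2 + 4.6*s + 16.29)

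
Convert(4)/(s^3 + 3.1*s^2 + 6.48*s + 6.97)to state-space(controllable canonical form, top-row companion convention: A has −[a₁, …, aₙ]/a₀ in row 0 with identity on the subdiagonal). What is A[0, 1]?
Reachable canonical form for den = s^3 + 3.1*s^2 + 6.48*s + 6.97: top row of A = -[a₁,a₂,...,aₙ]/a₀, ones on the subdiagonal, zeros elsewhere.
A = [[-3.1, -6.48, -6.97], [1, 0, 0], [0, 1, 0]].
A[0,1] = -6.48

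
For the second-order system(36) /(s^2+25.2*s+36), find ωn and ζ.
Standard form: ωn²/(s²+2ζωn·s+ωn²).
const=36=ωn² → ωn=6, s coeff=25.2=2ζωn → ζ=2.1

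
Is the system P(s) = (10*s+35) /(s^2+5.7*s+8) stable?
Denominator: s^2 + 5.7*s + 8 = (s + 2.5)(s + 3.2). Poles: -2.5, -3.2. All Re(p)<0: Yes (stable)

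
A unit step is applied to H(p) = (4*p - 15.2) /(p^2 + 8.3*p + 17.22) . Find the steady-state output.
FVT: lim_{t→∞} y(t) = lim_{p→0} p*Y(p) where Y(p) = H(p)/p.
= lim_{p→0} H(p) = H(0) = num(0)/den(0) = -15.2/17.22 = -0.8827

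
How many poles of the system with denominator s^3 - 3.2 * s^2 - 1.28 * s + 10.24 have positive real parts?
s^3 - 3.2*s^2 - 1.28*s + 10.24 = (s + 1.6)(s^2 - 4.8*s + 6.4). Poles: -1.6, 2.4 + 0.8j, 2.4 - 0.8j. RHP poles (Re>0): 2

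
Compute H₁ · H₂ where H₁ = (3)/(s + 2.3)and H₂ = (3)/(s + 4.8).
Series: H = H₁ · H₂ = (n₁·n₂)/(d₁·d₂).
Num: n₁·n₂ = 9. Den: d₁·d₂ = s^2 + 7.1*s + 11.04.
H(s) = (9)/(s^2 + 7.1*s + 11.04)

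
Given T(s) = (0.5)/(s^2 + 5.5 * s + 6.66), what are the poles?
Set denominator = 0: s^2 + 5.5*s + 6.66 = (s + 1.8)(s + 3.7) = 0 → Poles: -1.8, -3.7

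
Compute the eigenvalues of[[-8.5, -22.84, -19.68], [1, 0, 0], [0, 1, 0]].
Eigenvalues solve det(λI - A) = 0.
Characteristic polynomial: λ^3 + 8.5*λ^2 + 22.84*λ + 19.68 = 0.
Factor: (λ + 2)(λ + 2.4)(λ + 4.1) = 0.
Roots: -2, -2.4, -4.1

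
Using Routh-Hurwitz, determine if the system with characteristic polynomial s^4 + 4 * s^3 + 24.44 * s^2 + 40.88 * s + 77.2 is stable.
Routh array:
s^4: [1, 24.44, 77.2]; s^3: [4, 40.88]; s^2: [14.22, 77.2]; s^1: [19.1641]; s^0: [77.2]
First column: [1, 4, 14.22, 19.1641, 77.2]. Sign changes = 0.
Yes, stable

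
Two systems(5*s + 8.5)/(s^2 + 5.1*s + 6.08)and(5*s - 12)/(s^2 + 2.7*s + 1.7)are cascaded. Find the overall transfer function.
Series: H = H₁ · H₂ = (n₁·n₂)/(d₁·d₂).
Num: n₁·n₂ = 25*s^2 - 17.5*s - 102. Den: d₁·d₂ = s^4 + 7.8*s^3 + 21.55*s^2 + 25.086*s + 10.336.
H(s) = (25*s^2 - 17.5*s - 102)/(s^4 + 7.8*s^3 + 21.55*s^2 + 25.086*s + 10.336)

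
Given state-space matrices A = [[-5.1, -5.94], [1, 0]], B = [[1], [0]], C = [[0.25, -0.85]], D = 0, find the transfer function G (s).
G(s) = C(sI - A)⁻¹B + D.
Characteristic polynomial det(sI - A) = s^2 + 5.1*s + 5.94.
Numerator from C·adj(sI-A)·B + D·det(sI-A) = 0.25*s - 0.85.
G(s) = (0.25*s - 0.85)/(s^2 + 5.1*s + 5.94)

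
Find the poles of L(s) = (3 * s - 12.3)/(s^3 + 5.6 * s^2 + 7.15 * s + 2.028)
Set denominator = 0: s^3 + 5.6*s^2 + 7.15*s + 2.028 = (s + 0.4)(s + 3.9)(s + 1.3) = 0 → Poles: -0.4, -1.3, -3.9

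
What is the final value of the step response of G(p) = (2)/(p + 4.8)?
FVT: lim_{t→∞} y(t) = lim_{p→0} p*Y(p) where Y(p) = G(p)/p.
= lim_{p→0} G(p) = G(0) = num(0)/den(0) = 2/4.8 = 0.4167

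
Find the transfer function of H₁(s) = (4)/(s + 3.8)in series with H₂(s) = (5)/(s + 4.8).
Series: H = H₁ · H₂ = (n₁·n₂)/(d₁·d₂).
Num: n₁·n₂ = 20. Den: d₁·d₂ = s^2 + 8.6*s + 18.24.
H(s) = (20)/(s^2 + 8.6*s + 18.24)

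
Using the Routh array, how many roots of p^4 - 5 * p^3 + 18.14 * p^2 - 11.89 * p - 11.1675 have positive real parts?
Routh array:
p^4: [1, 18.14, -11.1675]; p^3: [-5, -11.89]; p^2: [15.762, -11.1675]; p^1: [-15.4325]; p^0: [-11.1675]
First column: [1, -5, 15.762, -15.4325, -11.1675]. Sign changes = RHP roots = 3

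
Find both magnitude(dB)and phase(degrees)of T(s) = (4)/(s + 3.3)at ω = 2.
Substitute s = j*2: T(j2) = 0.886501 - 0.537273j.
|T| = 20*log₁₀(sqrt(Re²+Im²)) = 0.31 dB.
∠T = atan2(Im, Re) = -31.22°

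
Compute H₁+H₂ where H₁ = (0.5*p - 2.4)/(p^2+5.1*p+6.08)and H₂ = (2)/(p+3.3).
Parallel: H = H₁ + H₂ = (n₁·d₂ + n₂·d₁)/(d₁·d₂).
n₁·d₂ = 0.5*p^2 - 0.75*p - 7.92. n₂·d₁ = 2*p^2 + 10.2*p + 12.16. Sum = 2.5*p^2 + 9.45*p + 4.24. d₁·d₂ = p^3 + 8.4*p^2 + 22.91*p + 20.064.
H(p) = (2.5*p^2 + 9.45*p + 4.24)/(p^3 + 8.4*p^2 + 22.91*p + 20.064)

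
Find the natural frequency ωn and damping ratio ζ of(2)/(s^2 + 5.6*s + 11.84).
Underdamped: complex pole -2.8 + 2j. ωn = |pole| = 3.441, ζ = -Re(pole)/ωn = 0.8137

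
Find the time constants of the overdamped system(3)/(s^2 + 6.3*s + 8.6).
Overdamped: real poles at -2, -4.3. τ = -1/pole → τ₁ = 0.5, τ₂ = 0.2326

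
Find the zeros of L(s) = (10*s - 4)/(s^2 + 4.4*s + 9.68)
Set numerator = 0: 10*s - 4 = 0 → Zeros: 0.4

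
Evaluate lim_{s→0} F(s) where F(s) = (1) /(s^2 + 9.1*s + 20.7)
DC gain = F(0) = num(0)/den(0) = 1/20.7 = 0.04831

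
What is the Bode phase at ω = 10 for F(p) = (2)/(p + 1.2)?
Substitute p = j*10: F(j10) = 0.0236593 - 0.197161j.
∠F(j10) = atan2(Im, Re) = atan2(-0.197161, 0.0236593) = -83.16°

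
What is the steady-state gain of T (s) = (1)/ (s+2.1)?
DC gain = T(0) = num(0)/den(0) = 1/2.1 = 0.4762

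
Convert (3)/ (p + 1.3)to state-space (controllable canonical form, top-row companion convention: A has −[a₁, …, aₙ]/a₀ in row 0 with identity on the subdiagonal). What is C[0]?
Reachable canonical form: C = numerator coefficients (right-aligned, zero-padded to length n).
num = 3, C = [[3]].
C[0] = 3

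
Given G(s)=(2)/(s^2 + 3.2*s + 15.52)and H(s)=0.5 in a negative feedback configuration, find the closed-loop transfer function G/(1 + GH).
Closed-loop T = G/(1+GH).
Numerator: G_num * H_den = 2.
Denominator: G_den * H_den + G_num * H_num = (s^2 + 3.2*s + 15.52) + (1) = s^2 + 3.2*s + 16.52.
T(s) = (2)/(s^2 + 3.2*s + 16.52)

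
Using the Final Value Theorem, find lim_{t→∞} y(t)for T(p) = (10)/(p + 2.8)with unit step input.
FVT: lim_{t→∞} y(t) = lim_{p→0} p*Y(p) where Y(p) = T(p)/p.
= lim_{p→0} T(p) = T(0) = num(0)/den(0) = 10/2.8 = 3.571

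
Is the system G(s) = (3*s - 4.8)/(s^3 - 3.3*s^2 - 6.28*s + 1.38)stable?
Denominator: s^3 - 3.3*s^2 - 6.28*s + 1.38 = (s - 4.6)(s - 0.2)(s + 1.5). Poles: -1.5, 0.2, 4.6. All Re(p)<0: No (unstable)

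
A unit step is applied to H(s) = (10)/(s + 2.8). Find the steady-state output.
FVT: lim_{t→∞} y(t) = lim_{s→0} s*Y(s) where Y(s) = H(s)/s.
= lim_{s→0} H(s) = H(0) = num(0)/den(0) = 10/2.8 = 3.571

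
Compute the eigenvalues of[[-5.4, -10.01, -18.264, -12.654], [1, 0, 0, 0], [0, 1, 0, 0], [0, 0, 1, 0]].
Eigenvalues solve det(λI - A) = 0.
Characteristic polynomial: λ^4 + 5.4*λ^3 + 10.01*λ^2 + 18.264*λ + 12.654 = 0.
Factor: (λ + 1)(λ + 3.8)(λ^2 + 0.6*λ + 3.33) = 0.
Roots: -0.3 + 1.8j, -0.3 - 1.8j, -1, -3.8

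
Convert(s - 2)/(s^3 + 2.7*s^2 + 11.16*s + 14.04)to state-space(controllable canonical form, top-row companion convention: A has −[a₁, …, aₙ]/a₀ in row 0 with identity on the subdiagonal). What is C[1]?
Reachable canonical form: C = numerator coefficients (right-aligned, zero-padded to length n).
num = s - 2, C = [[0, 1, -2]].
C[1] = 1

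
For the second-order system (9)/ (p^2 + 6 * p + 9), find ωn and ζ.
Standard form: ωn²/(p²+2ζωn·p+ωn²).
const=9=ωn² → ωn=3, p coeff=6=2ζωn → ζ=1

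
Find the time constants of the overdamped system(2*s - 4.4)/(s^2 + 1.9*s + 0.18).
Overdamped: real poles at -1.8, -0.1. τ = -1/pole → τ₁ = 0.5556, τ₂ = 10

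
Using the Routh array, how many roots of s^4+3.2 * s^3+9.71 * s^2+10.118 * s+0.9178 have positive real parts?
Routh array:
s^4: [1, 9.71, 0.9178]; s^3: [3.2, 10.118]; s^2: [6.54813, 0.9178]; s^1: [9.66948]; s^0: [0.9178]
First column: [1, 3.2, 6.54813, 9.66948, 0.9178]. Sign changes = RHP roots = 0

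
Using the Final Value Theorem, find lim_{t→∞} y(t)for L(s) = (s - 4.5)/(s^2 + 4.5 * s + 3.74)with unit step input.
FVT: lim_{t→∞} y(t) = lim_{s→0} s*Y(s) where Y(s) = L(s)/s.
= lim_{s→0} L(s) = L(0) = num(0)/den(0) = -4.5/3.74 = -1.203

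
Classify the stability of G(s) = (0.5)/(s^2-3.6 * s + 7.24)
Denominator: s^2 - 3.6*s + 7.24. Poles: 1.8 + 2j, 1.8 - 2j. Unstable (2 pole(s) in RHP)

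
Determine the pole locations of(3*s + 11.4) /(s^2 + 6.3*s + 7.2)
Set denominator = 0: s^2 + 6.3*s + 7.2 = (s + 1.5)(s + 4.8) = 0 → Poles: -1.5, -4.8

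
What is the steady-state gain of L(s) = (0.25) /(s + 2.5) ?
DC gain = L(0) = num(0)/den(0) = 0.25/2.5 = 0.1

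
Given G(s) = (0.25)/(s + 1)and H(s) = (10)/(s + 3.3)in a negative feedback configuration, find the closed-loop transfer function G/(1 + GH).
Closed-loop T = G/(1+GH).
Numerator: G_num * H_den = 0.25*s + 0.825.
Denominator: G_den * H_den + G_num * H_num = (s^2 + 4.3*s + 3.3) + (2.5) = s^2 + 4.3*s + 5.8.
T(s) = (0.25*s + 0.825)/(s^2 + 4.3*s + 5.8)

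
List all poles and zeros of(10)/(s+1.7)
Set denominator = 0: s + 1.7 = 0 → Poles: -1.7
Numerator is a nonzero constant (10) → Zeros: none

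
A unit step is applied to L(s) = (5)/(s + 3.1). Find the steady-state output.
FVT: lim_{t→∞} y(t) = lim_{s→0} s*Y(s) where Y(s) = L(s)/s.
= lim_{s→0} L(s) = L(0) = num(0)/den(0) = 5/3.1 = 1.613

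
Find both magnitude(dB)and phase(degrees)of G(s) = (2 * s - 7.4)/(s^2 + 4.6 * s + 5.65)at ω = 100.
Substitute s = j*100: G(j100) = 0.00165795 - 0.019935j.
|G| = 20*log₁₀(sqrt(Re²+Im²)) = -33.98 dB.
∠G = atan2(Im, Re) = -85.25°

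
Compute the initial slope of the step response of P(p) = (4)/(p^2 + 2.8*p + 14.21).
IVT: y'(0⁺) = lim_{p→∞} p²·Y(p) = lim_{p→∞} p·P(p).
deg(num) = 0, deg(den) = 2, relative degree = 2 ≥ 2, so p·P(p) → 0. Initial slope = 0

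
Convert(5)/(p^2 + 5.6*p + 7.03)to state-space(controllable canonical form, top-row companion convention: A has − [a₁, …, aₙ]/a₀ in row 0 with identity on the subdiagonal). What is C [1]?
Reachable canonical form: C = numerator coefficients (right-aligned, zero-padded to length n).
num = 5, C = [[0, 5]].
C[1] = 5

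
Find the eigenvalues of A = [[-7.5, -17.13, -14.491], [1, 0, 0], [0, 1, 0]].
Eigenvalues solve det(λI - A) = 0.
Characteristic polynomial: λ^3 + 7.5*λ^2 + 17.13*λ + 14.491 = 0.
Factor: (λ + 4.3)(λ^2 + 3.2*λ + 3.37) = 0.
Roots: -1.6 + 0.9j, -1.6 - 0.9j, -4.3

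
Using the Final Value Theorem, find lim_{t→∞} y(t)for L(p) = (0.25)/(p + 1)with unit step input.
FVT: lim_{t→∞} y(t) = lim_{p→0} p*Y(p) where Y(p) = L(p)/p.
= lim_{p→0} L(p) = L(0) = num(0)/den(0) = 0.25/1 = 0.25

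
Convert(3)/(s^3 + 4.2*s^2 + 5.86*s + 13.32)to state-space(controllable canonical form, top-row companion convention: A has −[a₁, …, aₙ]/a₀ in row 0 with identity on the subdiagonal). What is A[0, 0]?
Reachable canonical form for den = s^3 + 4.2*s^2 + 5.86*s + 13.32: top row of A = -[a₁,a₂,...,aₙ]/a₀, ones on the subdiagonal, zeros elsewhere.
A = [[-4.2, -5.86, -13.32], [1, 0, 0], [0, 1, 0]].
A[0,0] = -4.2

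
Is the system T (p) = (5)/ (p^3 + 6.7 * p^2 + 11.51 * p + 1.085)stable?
Denominator: p^3 + 6.7*p^2 + 11.51*p + 1.085 = (p + 3.5)(p + 0.1)(p + 3.1). Poles: -0.1, -3.1, -3.5. All Re(p)<0: Yes (stable)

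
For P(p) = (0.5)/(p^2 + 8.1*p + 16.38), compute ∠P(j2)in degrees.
Substitute p = j*2: P(j2) = 0.0148904 - 0.019485j.
∠P(j2) = atan2(Im, Re) = atan2(-0.019485, 0.0148904) = -52.61°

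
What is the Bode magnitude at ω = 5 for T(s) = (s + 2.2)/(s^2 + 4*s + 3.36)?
Substitute s = j*5: T(j5) = 0.0603393 - 0.175287j.
|T(j5)| = sqrt(Re² + Im²) = 0.1854.
20*log₁₀(0.1854) = -14.64 dB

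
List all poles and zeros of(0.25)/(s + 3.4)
Set denominator = 0: s + 3.4 = 0 → Poles: -3.4
Numerator is a nonzero constant (0.25) → Zeros: none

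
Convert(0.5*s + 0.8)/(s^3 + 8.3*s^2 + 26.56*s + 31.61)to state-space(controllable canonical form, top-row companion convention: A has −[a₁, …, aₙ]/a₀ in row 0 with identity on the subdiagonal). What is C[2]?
Reachable canonical form: C = numerator coefficients (right-aligned, zero-padded to length n).
num = 0.5*s + 0.8, C = [[0, 0.5, 0.8]].
C[2] = 0.8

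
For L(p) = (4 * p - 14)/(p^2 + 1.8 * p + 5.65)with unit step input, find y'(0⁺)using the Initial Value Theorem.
IVT: y'(0⁺) = lim_{p→∞} p²·Y(p) = lim_{p→∞} p·L(p).
deg(num) = 1, deg(den) = 2, relative degree = 1, so p·L(p) → (leading num)/(leading den) = 4/1 = 4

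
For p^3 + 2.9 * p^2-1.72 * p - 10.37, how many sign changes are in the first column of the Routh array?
Routh array:
p^3: [1, -1.72]; p^2: [2.9, -10.37]; p^1: [1.85586]; p^0: [-10.37]
First column: [1, 2.9, 1.85586, -10.37]. Sign changes = 1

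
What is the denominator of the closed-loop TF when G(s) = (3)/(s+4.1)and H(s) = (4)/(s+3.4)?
Characteristic poly = G_den * H_den + G_num * H_num = (s^2 + 7.5*s + 13.94) + (12) = s^2 + 7.5*s + 25.94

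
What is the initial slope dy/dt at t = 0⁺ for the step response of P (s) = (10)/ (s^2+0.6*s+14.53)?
IVT: y'(0⁺) = lim_{s→∞} s²·Y(s) = lim_{s→∞} s·P(s).
deg(num) = 0, deg(den) = 2, relative degree = 2 ≥ 2, so s·P(s) → 0. Initial slope = 0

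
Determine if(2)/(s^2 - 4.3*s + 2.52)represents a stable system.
Denominator: s^2 - 4.3*s + 2.52 = (s - 3.6)(s - 0.7). Poles: 0.7, 3.6. All Re(p)<0: No (unstable)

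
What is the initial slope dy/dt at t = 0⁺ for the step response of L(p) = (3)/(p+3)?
IVT: y'(0⁺) = lim_{p→∞} p²·Y(p) = lim_{p→∞} p·L(p).
deg(num) = 0, deg(den) = 1, relative degree = 1, so p·L(p) → (leading num)/(leading den) = 3/1 = 3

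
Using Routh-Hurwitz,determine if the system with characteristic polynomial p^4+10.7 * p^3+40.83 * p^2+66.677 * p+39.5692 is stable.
Routh array:
p^4: [1, 40.83, 39.5692]; p^3: [10.7, 66.677]; p^2: [34.5985, 39.5692]; p^1: [54.4398]; p^0: [39.5692]
First column: [1, 10.7, 34.5985, 54.4398, 39.5692]. Sign changes = 0.
Yes, stable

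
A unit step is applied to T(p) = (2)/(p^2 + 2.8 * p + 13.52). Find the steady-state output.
FVT: lim_{t→∞} y(t) = lim_{p→0} p*Y(p) where Y(p) = T(p)/p.
= lim_{p→0} T(p) = T(0) = num(0)/den(0) = 2/13.52 = 0.1479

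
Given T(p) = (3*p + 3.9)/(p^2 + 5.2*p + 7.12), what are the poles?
Set denominator = 0: p^2 + 5.2*p + 7.12 = 0 → Poles: -2.6 + 0.6j, -2.6 - 0.6j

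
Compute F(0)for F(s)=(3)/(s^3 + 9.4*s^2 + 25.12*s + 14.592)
DC gain = F(0) = num(0)/den(0) = 3/14.592 = 0.2056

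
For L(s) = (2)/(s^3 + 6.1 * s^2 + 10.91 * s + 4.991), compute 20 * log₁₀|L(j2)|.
Substitute s = j*2: L(j2) = -0.0683775 - 0.0486875j.
|L(j2)| = sqrt(Re² + Im²) = 0.08394.
20*log₁₀(0.08394) = -21.52 dB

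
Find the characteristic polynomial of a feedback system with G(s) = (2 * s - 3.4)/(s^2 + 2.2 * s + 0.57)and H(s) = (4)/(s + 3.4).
Characteristic poly = G_den * H_den + G_num * H_num = (s^3 + 5.6*s^2 + 8.05*s + 1.938) + (8*s - 13.6) = s^3 + 5.6*s^2 + 16.05*s - 11.662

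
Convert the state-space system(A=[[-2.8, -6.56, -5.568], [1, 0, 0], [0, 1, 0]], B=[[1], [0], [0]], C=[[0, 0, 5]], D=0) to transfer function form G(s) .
G(s) = C(sI - A)⁻¹B + D.
Characteristic polynomial det(sI - A) = s^3 + 2.8*s^2 + 6.56*s + 5.568.
Numerator from C·adj(sI-A)·B + D·det(sI-A) = 5.
G(s) = (5)/(s^3 + 2.8*s^2 + 6.56*s + 5.568)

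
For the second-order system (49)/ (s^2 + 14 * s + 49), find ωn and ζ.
Standard form: ωn²/(s²+2ζωn·s+ωn²).
const=49=ωn² → ωn=7, s coeff=14=2ζωn → ζ=1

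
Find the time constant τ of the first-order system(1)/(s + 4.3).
First-order system: τ = -1/pole. Pole = -4.3. τ = -1/(-4.3) = 0.2326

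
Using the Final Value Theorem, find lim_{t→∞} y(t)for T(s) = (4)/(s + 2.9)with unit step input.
FVT: lim_{t→∞} y(t) = lim_{s→0} s*Y(s) where Y(s) = T(s)/s.
= lim_{s→0} T(s) = T(0) = num(0)/den(0) = 4/2.9 = 1.379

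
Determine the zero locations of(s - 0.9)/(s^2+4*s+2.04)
Set numerator = 0: s - 0.9 = 0 → Zeros: 0.9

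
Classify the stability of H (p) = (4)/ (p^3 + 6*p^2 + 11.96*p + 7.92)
Denominator: p^3 + 6*p^2 + 11.96*p + 7.92 = (p + 2.2)(p + 2)(p + 1.8). Poles: -1.8, -2, -2.2. Stable (all poles in LHP)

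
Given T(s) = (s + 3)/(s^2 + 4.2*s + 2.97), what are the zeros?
Set numerator = 0: s + 3 = 0 → Zeros: -3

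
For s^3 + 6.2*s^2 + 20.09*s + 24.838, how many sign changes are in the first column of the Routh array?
Routh array:
s^3: [1, 20.09]; s^2: [6.2, 24.838]; s^1: [16.0839]; s^0: [24.838]
First column: [1, 6.2, 16.0839, 24.838]. Sign changes = 0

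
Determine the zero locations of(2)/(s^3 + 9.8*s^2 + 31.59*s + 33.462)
Numerator is a nonzero constant (2) → Zeros: none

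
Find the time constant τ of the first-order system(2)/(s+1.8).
First-order system: τ = -1/pole. Pole = -1.8. τ = -1/(-1.8) = 0.5556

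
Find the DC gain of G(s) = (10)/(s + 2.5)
DC gain = G(0) = num(0)/den(0) = 10/2.5 = 4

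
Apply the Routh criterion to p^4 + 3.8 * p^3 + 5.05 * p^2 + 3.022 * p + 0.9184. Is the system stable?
Routh array:
p^4: [1, 5.05, 0.9184]; p^3: [3.8, 3.022]; p^2: [4.25474, 0.9184]; p^1: [2.20176]; p^0: [0.9184]
First column: [1, 3.8, 4.25474, 2.20176, 0.9184]. Sign changes = 0.
Yes, stable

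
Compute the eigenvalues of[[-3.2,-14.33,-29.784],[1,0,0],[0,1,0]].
Eigenvalues solve det(λI - A) = 0.
Characteristic polynomial: λ^3 + 3.2*λ^2 + 14.33*λ + 29.784 = 0.
Factor: (λ + 2.4)(λ^2 + 0.8*λ + 12.41) = 0.
Roots: -0.4 + 3.5j, -0.4 - 3.5j, -2.4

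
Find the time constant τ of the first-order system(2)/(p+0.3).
First-order system: τ = -1/pole. Pole = -0.3. τ = -1/(-0.3) = 3.333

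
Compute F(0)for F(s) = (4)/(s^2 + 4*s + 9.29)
DC gain = F(0) = num(0)/den(0) = 4/9.29 = 0.4306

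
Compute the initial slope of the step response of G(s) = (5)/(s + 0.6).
IVT: y'(0⁺) = lim_{s→∞} s²·Y(s) = lim_{s→∞} s·G(s).
deg(num) = 0, deg(den) = 1, relative degree = 1, so s·G(s) → (leading num)/(leading den) = 5/1 = 5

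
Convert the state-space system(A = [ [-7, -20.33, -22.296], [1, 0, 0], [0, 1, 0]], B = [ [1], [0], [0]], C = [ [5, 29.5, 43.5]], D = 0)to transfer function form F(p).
F(p) = C(pI - A)⁻¹B + D.
Characteristic polynomial det(pI - A) = p^3 + 7*p^2 + 20.33*p + 22.296.
Numerator from C·adj(pI-A)·B + D·det(pI-A) = 5*p^2 + 29.5*p + 43.5.
F(p) = (5*p^2 + 29.5*p + 43.5)/(p^3 + 7*p^2 + 20.33*p + 22.296)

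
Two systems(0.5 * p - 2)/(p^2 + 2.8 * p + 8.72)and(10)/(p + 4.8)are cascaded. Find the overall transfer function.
Series: H = H₁ · H₂ = (n₁·n₂)/(d₁·d₂).
Num: n₁·n₂ = 5*p - 20. Den: d₁·d₂ = p^3 + 7.6*p^2 + 22.16*p + 41.856.
H(p) = (5*p - 20)/(p^3 + 7.6*p^2 + 22.16*p + 41.856)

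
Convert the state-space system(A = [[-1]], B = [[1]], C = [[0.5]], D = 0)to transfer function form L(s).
L(s) = C(sI - A)⁻¹B + D.
Characteristic polynomial det(sI - A) = s + 1.
Numerator from C·adj(sI-A)·B + D·det(sI-A) = 0.5.
L(s) = (0.5)/(s + 1)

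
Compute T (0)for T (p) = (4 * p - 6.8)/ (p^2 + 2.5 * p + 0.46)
DC gain = T(0) = num(0)/den(0) = -6.8/0.46 = -14.78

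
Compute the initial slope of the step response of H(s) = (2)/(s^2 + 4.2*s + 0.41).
IVT: y'(0⁺) = lim_{s→∞} s²·Y(s) = lim_{s→∞} s·H(s).
deg(num) = 0, deg(den) = 2, relative degree = 2 ≥ 2, so s·H(s) → 0. Initial slope = 0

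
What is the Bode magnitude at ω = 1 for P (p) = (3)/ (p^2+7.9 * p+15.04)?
Substitute p = j*1: P(j1) = 0.162292 - 0.0913184j.
|P(j1)| = sqrt(Re² + Im²) = 0.1862.
20*log₁₀(0.1862) = -14.60 dB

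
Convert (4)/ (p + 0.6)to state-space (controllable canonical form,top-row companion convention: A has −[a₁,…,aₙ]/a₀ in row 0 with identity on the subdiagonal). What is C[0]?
Reachable canonical form: C = numerator coefficients (right-aligned, zero-padded to length n).
num = 4, C = [[4]].
C[0] = 4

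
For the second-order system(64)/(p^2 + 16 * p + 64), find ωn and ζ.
Standard form: ωn²/(p²+2ζωn·p+ωn²).
const=64=ωn² → ωn=8, p coeff=16=2ζωn → ζ=1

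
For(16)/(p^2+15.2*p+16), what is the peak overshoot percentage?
Standard form: ωn²/(p²+2ζωn·p+ωn²) → ωn = 4, ζ = 1.9.
ζ ≥ 1, so the response is non-oscillatory: peak overshoot = 0%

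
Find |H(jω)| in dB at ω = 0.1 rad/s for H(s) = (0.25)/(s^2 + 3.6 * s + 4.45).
Substitute s = j*0.1: H(j0.1) = 0.0559386 - 0.00453556j.
|H(j0.1)| = sqrt(Re² + Im²) = 0.05612.
20*log₁₀(0.05612) = -25.02 dB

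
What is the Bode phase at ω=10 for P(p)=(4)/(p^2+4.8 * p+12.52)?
Substitute p = j*10: P(j10) = -0.035144 - 0.0192834j.
∠P(j10) = atan2(Im, Re) = atan2(-0.0192834, -0.035144) = -151.25°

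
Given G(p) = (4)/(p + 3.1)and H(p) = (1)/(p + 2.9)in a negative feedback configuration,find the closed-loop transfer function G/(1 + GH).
Closed-loop T = G/(1+GH).
Numerator: G_num * H_den = 4*p + 11.6.
Denominator: G_den * H_den + G_num * H_num = (p^2 + 6*p + 8.99) + (4) = p^2 + 6*p + 12.99.
T(p) = (4*p + 11.6)/(p^2 + 6*p + 12.99)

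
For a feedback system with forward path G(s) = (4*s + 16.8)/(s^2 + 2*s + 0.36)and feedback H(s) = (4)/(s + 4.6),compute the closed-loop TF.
Closed-loop T = G/(1+GH).
Numerator: G_num * H_den = 4*s^2 + 35.2*s + 77.28.
Denominator: G_den * H_den + G_num * H_num = (s^3 + 6.6*s^2 + 9.56*s + 1.656) + (16*s + 67.2) = s^3 + 6.6*s^2 + 25.56*s + 68.856.
T(s) = (4*s^2 + 35.2*s + 77.28)/(s^3 + 6.6*s^2 + 25.56*s + 68.856)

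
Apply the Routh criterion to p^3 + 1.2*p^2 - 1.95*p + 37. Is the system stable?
Routh array:
p^3: [1, -1.95]; p^2: [1.2, 37]; p^1: [-32.7833]; p^0: [37]
First column: [1, 1.2, -32.7833, 37]. Sign changes = 2.
No, unstable (2 RHP root(s))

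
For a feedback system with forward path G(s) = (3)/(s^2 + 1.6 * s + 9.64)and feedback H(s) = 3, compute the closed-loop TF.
Closed-loop T = G/(1+GH).
Numerator: G_num * H_den = 3.
Denominator: G_den * H_den + G_num * H_num = (s^2 + 1.6*s + 9.64) + (9) = s^2 + 1.6*s + 18.64.
T(s) = (3)/(s^2 + 1.6*s + 18.64)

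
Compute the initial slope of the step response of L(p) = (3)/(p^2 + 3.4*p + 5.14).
IVT: y'(0⁺) = lim_{p→∞} p²·Y(p) = lim_{p→∞} p·L(p).
deg(num) = 0, deg(den) = 2, relative degree = 2 ≥ 2, so p·L(p) → 0. Initial slope = 0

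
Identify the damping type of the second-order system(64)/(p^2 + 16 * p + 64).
Standard form: ωn²/(p²+2ζωn·p+ωn²) gives ωn=8, ζ=1.
Critically damped (ζ = 1)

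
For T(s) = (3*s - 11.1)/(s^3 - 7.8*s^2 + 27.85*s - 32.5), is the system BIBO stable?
Denominator: s^3 - 7.8*s^2 + 27.85*s - 32.5 = (s - 2)(s^2 - 5.8*s + 16.25). Poles: 2, 2.9 + 2.8j, 2.9 - 2.8j. All Re(p)<0: No (unstable)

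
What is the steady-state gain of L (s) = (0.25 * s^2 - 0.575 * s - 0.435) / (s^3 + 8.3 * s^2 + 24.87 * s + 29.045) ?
DC gain = L(0) = num(0)/den(0) = -0.435/29.045 = -0.01498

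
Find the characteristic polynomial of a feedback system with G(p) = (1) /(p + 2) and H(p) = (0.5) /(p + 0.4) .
Characteristic poly = G_den * H_den + G_num * H_num = (p^2 + 2.4*p + 0.8) + (0.5) = p^2 + 2.4*p + 1.3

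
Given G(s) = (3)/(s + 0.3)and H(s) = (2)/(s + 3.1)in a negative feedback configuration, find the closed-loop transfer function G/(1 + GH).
Closed-loop T = G/(1+GH).
Numerator: G_num * H_den = 3*s + 9.3.
Denominator: G_den * H_den + G_num * H_num = (s^2 + 3.4*s + 0.93) + (6) = s^2 + 3.4*s + 6.93.
T(s) = (3*s + 9.3)/(s^2 + 3.4*s + 6.93)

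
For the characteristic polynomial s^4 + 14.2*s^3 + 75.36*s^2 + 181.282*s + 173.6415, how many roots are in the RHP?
s^4 + 14.2*s^3 + 75.36*s^2 + 181.282*s + 173.6415 = (s + 4.7)(s + 4.5)(s^2 + 5*s + 8.21). Poles: -2.5 + 1.4j, -2.5 - 1.4j, -4.5, -4.7. RHP poles (Re>0): 0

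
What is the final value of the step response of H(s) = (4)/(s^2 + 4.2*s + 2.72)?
FVT: lim_{t→∞} y(t) = lim_{s→0} s*Y(s) where Y(s) = H(s)/s.
= lim_{s→0} H(s) = H(0) = num(0)/den(0) = 4/2.72 = 1.471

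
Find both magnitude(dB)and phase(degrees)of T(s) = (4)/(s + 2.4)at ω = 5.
Substitute s = j*5: T(j5) = 0.312094 - 0.650195j.
|T| = 20*log₁₀(sqrt(Re²+Im²)) = -2.84 dB.
∠T = atan2(Im, Re) = -64.36°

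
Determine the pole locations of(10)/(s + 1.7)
Set denominator = 0: s + 1.7 = 0 → Poles: -1.7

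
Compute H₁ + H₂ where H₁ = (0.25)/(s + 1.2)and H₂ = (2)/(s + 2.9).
Parallel: H = H₁ + H₂ = (n₁·d₂ + n₂·d₁)/(d₁·d₂).
n₁·d₂ = 0.25*s + 0.725. n₂·d₁ = 2*s + 2.4. Sum = 2.25*s + 3.125. d₁·d₂ = s^2 + 4.1*s + 3.48.
H(s) = (2.25*s + 3.125)/(s^2 + 4.1*s + 3.48)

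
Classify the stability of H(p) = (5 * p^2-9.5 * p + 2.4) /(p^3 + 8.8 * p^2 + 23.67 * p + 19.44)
Denominator: p^3 + 8.8*p^2 + 23.67*p + 19.44 = (p + 2.7)(p + 4.5)(p + 1.6). Poles: -1.6, -2.7, -4.5. Stable (all poles in LHP)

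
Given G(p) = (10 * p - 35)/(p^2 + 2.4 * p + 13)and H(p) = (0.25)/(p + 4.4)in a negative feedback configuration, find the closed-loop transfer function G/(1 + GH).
Closed-loop T = G/(1+GH).
Numerator: G_num * H_den = 10*p^2 + 9*p - 154.
Denominator: G_den * H_den + G_num * H_num = (p^3 + 6.8*p^2 + 23.56*p + 57.2) + (2.5*p - 8.75) = p^3 + 6.8*p^2 + 26.06*p + 48.45.
T(p) = (10*p^2 + 9*p - 154)/(p^3 + 6.8*p^2 + 26.06*p + 48.45)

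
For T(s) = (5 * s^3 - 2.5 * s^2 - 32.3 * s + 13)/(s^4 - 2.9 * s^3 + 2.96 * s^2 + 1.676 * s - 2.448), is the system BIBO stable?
Denominator: s^4 - 2.9*s^3 + 2.96*s^2 + 1.676*s - 2.448 = (s + 0.8)(s - 0.9)(s^2 - 2.8*s + 3.4). Poles: -0.8, 0.9, 1.4 + 1.2j, 1.4 - 1.2j. All Re(p)<0: No (unstable)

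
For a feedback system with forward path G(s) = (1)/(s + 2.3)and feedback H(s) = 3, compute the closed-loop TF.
Closed-loop T = G/(1+GH).
Numerator: G_num * H_den = 1.
Denominator: G_den * H_den + G_num * H_num = (s + 2.3) + (3) = s + 5.3.
T(s) = (1)/(s + 5.3)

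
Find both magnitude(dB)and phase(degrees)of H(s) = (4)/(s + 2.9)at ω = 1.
Substitute s = j*1: H(j1) = 1.23273 - 0.42508j.
|H| = 20*log₁₀(sqrt(Re²+Im²)) = 2.31 dB.
∠H = atan2(Im, Re) = -19.03°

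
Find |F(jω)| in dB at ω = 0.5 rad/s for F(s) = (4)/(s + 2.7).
Substitute s = j*0.5: F(j0.5) = 1.43236 - 0.265252j.
|F(j0.5)| = sqrt(Re² + Im²) = 1.457.
20*log₁₀(1.457) = 3.27 dB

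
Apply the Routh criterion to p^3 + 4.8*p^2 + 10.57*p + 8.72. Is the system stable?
Routh array:
p^3: [1, 10.57]; p^2: [4.8, 8.72]; p^1: [8.75333]; p^0: [8.72]
First column: [1, 4.8, 8.75333, 8.72]. Sign changes = 0.
Yes, stable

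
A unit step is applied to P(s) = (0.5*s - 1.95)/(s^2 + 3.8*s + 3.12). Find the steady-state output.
FVT: lim_{t→∞} y(t) = lim_{s→0} s*Y(s) where Y(s) = P(s)/s.
= lim_{s→0} P(s) = P(0) = num(0)/den(0) = -1.95/3.12 = -0.625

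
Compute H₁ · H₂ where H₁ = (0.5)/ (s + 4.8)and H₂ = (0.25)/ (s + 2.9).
Series: H = H₁ · H₂ = (n₁·n₂)/(d₁·d₂).
Num: n₁·n₂ = 0.125. Den: d₁·d₂ = s^2 + 7.7*s + 13.92.
H(s) = (0.125)/(s^2 + 7.7*s + 13.92)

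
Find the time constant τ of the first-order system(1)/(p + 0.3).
First-order system: τ = -1/pole. Pole = -0.3. τ = -1/(-0.3) = 3.333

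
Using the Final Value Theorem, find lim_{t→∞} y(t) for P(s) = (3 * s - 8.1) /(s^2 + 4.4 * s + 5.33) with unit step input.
FVT: lim_{t→∞} y(t) = lim_{s→0} s*Y(s) where Y(s) = P(s)/s.
= lim_{s→0} P(s) = P(0) = num(0)/den(0) = -8.1/5.33 = -1.52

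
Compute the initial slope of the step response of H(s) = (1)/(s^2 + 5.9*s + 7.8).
IVT: y'(0⁺) = lim_{s→∞} s²·Y(s) = lim_{s→∞} s·H(s).
deg(num) = 0, deg(den) = 2, relative degree = 2 ≥ 2, so s·H(s) → 0. Initial slope = 0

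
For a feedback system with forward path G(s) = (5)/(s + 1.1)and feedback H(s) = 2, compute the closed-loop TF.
Closed-loop T = G/(1+GH).
Numerator: G_num * H_den = 5.
Denominator: G_den * H_den + G_num * H_num = (s + 1.1) + (10) = s + 11.1.
T(s) = (5)/(s + 11.1)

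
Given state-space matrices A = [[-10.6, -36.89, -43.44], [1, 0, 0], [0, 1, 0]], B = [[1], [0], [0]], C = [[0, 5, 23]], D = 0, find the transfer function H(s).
H(s) = C(sI - A)⁻¹B + D.
Characteristic polynomial det(sI - A) = s^3 + 10.6*s^2 + 36.89*s + 43.44.
Numerator from C·adj(sI-A)·B + D·det(sI-A) = 5*s + 23.
H(s) = (5*s + 23)/(s^3 + 10.6*s^2 + 36.89*s + 43.44)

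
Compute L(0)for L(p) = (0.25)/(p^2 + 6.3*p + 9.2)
DC gain = L(0) = num(0)/den(0) = 0.25/9.2 = 0.02717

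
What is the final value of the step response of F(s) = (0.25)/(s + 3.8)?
FVT: lim_{t→∞} y(t) = lim_{s→0} s*Y(s) where Y(s) = F(s)/s.
= lim_{s→0} F(s) = F(0) = num(0)/den(0) = 0.25/3.8 = 0.06579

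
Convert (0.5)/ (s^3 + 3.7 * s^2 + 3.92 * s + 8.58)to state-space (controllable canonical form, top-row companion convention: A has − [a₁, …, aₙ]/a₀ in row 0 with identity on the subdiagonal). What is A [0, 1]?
Reachable canonical form for den = s^3 + 3.7*s^2 + 3.92*s + 8.58: top row of A = -[a₁,a₂,...,aₙ]/a₀, ones on the subdiagonal, zeros elsewhere.
A = [[-3.7, -3.92, -8.58], [1, 0, 0], [0, 1, 0]].
A[0,1] = -3.92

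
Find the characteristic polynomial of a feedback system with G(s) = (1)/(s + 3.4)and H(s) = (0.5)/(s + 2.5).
Characteristic poly = G_den * H_den + G_num * H_num = (s^2 + 5.9*s + 8.5) + (0.5) = s^2 + 5.9*s + 9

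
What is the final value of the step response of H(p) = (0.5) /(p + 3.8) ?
FVT: lim_{t→∞} y(t) = lim_{p→0} p*Y(p) where Y(p) = H(p)/p.
= lim_{p→0} H(p) = H(0) = num(0)/den(0) = 0.5/3.8 = 0.1316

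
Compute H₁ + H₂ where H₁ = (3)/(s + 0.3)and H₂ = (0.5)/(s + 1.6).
Parallel: H = H₁ + H₂ = (n₁·d₂ + n₂·d₁)/(d₁·d₂).
n₁·d₂ = 3*s + 4.8. n₂·d₁ = 0.5*s + 0.15. Sum = 3.5*s + 4.95. d₁·d₂ = s^2 + 1.9*s + 0.48.
H(s) = (3.5*s + 4.95)/(s^2 + 1.9*s + 0.48)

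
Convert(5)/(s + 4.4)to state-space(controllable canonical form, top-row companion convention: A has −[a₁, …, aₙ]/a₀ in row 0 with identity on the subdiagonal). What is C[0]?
Reachable canonical form: C = numerator coefficients (right-aligned, zero-padded to length n).
num = 5, C = [[5]].
C[0] = 5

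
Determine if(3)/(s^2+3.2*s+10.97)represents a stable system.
Denominator: s^2 + 3.2*s + 10.97. Poles: -1.6 + 2.9j, -1.6 - 2.9j. All Re(p)<0: Yes (stable)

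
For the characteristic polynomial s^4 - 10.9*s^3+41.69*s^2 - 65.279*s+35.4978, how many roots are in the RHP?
s^4 - 10.9*s^3 + 41.69*s^2 - 65.279*s + 35.4978 = (s - 1.3)(s - 3.7)(s - 1.8)(s - 4.1). Poles: 1.3, 1.8, 3.7, 4.1. RHP poles (Re>0): 4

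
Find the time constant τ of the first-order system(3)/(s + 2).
First-order system: τ = -1/pole. Pole = -2. τ = -1/(-2) = 0.5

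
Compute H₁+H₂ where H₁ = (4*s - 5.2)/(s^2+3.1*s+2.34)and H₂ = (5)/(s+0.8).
Parallel: H = H₁ + H₂ = (n₁·d₂ + n₂·d₁)/(d₁·d₂).
n₁·d₂ = 4*s^2 - 2*s - 4.16. n₂·d₁ = 5*s^2 + 15.5*s + 11.7. Sum = 9*s^2 + 13.5*s + 7.54. d₁·d₂ = s^3 + 3.9*s^2 + 4.82*s + 1.872.
H(s) = (9*s^2 + 13.5*s + 7.54)/(s^3 + 3.9*s^2 + 4.82*s + 1.872)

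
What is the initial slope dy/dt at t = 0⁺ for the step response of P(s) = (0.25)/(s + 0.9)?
IVT: y'(0⁺) = lim_{s→∞} s²·Y(s) = lim_{s→∞} s·P(s).
deg(num) = 0, deg(den) = 1, relative degree = 1, so s·P(s) → (leading num)/(leading den) = 0.25/1 = 0.25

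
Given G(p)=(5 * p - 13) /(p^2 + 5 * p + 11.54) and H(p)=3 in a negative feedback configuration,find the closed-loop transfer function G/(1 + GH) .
Closed-loop T = G/(1+GH).
Numerator: G_num * H_den = 5*p - 13.
Denominator: G_den * H_den + G_num * H_num = (p^2 + 5*p + 11.54) + (15*p - 39) = p^2 + 20*p - 27.46.
T(p) = (5*p - 13)/(p^2 + 20*p - 27.46)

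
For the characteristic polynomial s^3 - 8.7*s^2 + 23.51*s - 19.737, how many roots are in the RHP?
s^3 - 8.7*s^2 + 23.51*s - 19.737 = (s - 1.7)(s - 4.3)(s - 2.7). Poles: 1.7, 2.7, 4.3. RHP poles (Re>0): 3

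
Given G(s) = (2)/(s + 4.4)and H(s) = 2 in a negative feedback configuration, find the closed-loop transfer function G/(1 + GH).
Closed-loop T = G/(1+GH).
Numerator: G_num * H_den = 2.
Denominator: G_den * H_den + G_num * H_num = (s + 4.4) + (4) = s + 8.4.
T(s) = (2)/(s + 8.4)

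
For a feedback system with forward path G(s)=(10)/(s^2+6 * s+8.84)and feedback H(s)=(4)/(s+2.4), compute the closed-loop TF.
Closed-loop T = G/(1+GH).
Numerator: G_num * H_den = 10*s + 24.
Denominator: G_den * H_den + G_num * H_num = (s^3 + 8.4*s^2 + 23.24*s + 21.216) + (40) = s^3 + 8.4*s^2 + 23.24*s + 61.216.
T(s) = (10*s + 24)/(s^3 + 8.4*s^2 + 23.24*s + 61.216)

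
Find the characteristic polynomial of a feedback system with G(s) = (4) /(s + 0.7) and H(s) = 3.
Characteristic poly = G_den * H_den + G_num * H_num = (s + 0.7) + (12) = s + 12.7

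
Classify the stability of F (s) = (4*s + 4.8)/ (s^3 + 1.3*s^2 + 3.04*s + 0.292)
Denominator: s^3 + 1.3*s^2 + 3.04*s + 0.292 = (s + 0.1)(s^2 + 1.2*s + 2.92). Poles: -0.1, -0.6 + 1.6j, -0.6 - 1.6j. Stable (all poles in LHP)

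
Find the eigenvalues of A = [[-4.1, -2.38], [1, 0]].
Eigenvalues solve det(λI - A) = 0.
Characteristic polynomial: λ^2 + 4.1*λ + 2.38 = 0.
Factor: (λ + 3.4)(λ + 0.7) = 0.
Roots: -0.7, -3.4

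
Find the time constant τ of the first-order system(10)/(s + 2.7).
First-order system: τ = -1/pole. Pole = -2.7. τ = -1/(-2.7) = 0.3704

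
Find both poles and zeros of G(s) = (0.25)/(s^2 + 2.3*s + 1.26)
Set denominator = 0: s^2 + 2.3*s + 1.26 = (s + 1.4)(s + 0.9) = 0 → Poles: -0.9, -1.4
Numerator is a nonzero constant (0.25) → Zeros: none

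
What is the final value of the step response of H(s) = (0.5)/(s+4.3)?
FVT: lim_{t→∞} y(t) = lim_{s→0} s*Y(s) where Y(s) = H(s)/s.
= lim_{s→0} H(s) = H(0) = num(0)/den(0) = 0.5/4.3 = 0.1163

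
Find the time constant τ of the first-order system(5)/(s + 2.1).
First-order system: τ = -1/pole. Pole = -2.1. τ = -1/(-2.1) = 0.4762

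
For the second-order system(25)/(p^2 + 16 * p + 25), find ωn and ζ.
Standard form: ωn²/(p²+2ζωn·p+ωn²).
const=25=ωn² → ωn=5, p coeff=16=2ζωn → ζ=1.6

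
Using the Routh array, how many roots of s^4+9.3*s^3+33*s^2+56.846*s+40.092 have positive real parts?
Routh array:
s^4: [1, 33, 40.092]; s^3: [9.3, 56.846]; s^2: [26.8875, 40.092]; s^1: [42.9788]; s^0: [40.092]
First column: [1, 9.3, 26.8875, 42.9788, 40.092]. Sign changes = RHP roots = 0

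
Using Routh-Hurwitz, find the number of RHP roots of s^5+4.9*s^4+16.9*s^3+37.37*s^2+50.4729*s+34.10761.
Routh array:
s^5: [1, 16.9, 50.4729]; s^4: [4.9, 37.37, 34.10761]; s^3: [9.27347, 43.5122]; s^2: [14.3786, 34.10761]; s^1: [21.5146]; s^0: [34.10761]
First column: [1, 4.9, 9.27347, 14.3786, 21.5146, 34.10761]. Sign changes = RHP roots = 0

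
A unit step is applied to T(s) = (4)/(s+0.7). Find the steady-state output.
FVT: lim_{t→∞} y(t) = lim_{s→0} s*Y(s) where Y(s) = T(s)/s.
= lim_{s→0} T(s) = T(0) = num(0)/den(0) = 4/0.7 = 5.714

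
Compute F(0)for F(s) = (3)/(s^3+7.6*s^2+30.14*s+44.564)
DC gain = F(0) = num(0)/den(0) = 3/44.564 = 0.06732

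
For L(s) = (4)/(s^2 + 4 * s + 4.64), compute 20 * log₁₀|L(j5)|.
Substitute s = j*5: L(j5) = -0.0999841 - 0.0982162j.
|L(j5)| = sqrt(Re² + Im²) = 0.1402.
20*log₁₀(0.1402) = -17.07 dB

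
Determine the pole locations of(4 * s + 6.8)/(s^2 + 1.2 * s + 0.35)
Set denominator = 0: s^2 + 1.2*s + 0.35 = (s + 0.7)(s + 0.5) = 0 → Poles: -0.5, -0.7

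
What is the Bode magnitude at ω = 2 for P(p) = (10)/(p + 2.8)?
Substitute p = j*2: P(j2) = 2.36486 - 1.68919j.
|P(j2)| = sqrt(Re² + Im²) = 2.906.
20*log₁₀(2.906) = 9.27 dB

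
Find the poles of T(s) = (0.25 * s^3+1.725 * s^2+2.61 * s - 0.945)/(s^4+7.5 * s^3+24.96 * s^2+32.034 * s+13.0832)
Set denominator = 0: s^4 + 7.5*s^3 + 24.96*s^2 + 32.034*s + 13.0832 = (s + 1.3)(s + 0.8)(s^2 + 5.4*s + 12.58) = 0 → Poles: -0.8, -1.3, -2.7 + 2.3j, -2.7 - 2.3j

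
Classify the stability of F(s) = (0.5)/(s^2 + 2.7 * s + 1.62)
Denominator: s^2 + 2.7*s + 1.62 = (s + 1.8)(s + 0.9). Poles: -0.9, -1.8. Stable (all poles in LHP)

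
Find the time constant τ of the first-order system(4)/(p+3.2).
First-order system: τ = -1/pole. Pole = -3.2. τ = -1/(-3.2) = 0.3125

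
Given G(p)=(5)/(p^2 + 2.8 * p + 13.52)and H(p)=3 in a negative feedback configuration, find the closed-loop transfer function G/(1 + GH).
Closed-loop T = G/(1+GH).
Numerator: G_num * H_den = 5.
Denominator: G_den * H_den + G_num * H_num = (p^2 + 2.8*p + 13.52) + (15) = p^2 + 2.8*p + 28.52.
T(p) = (5)/(p^2 + 2.8*p + 28.52)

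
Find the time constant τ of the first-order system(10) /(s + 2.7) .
First-order system: τ = -1/pole. Pole = -2.7. τ = -1/(-2.7) = 0.3704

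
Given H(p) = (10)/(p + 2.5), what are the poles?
Set denominator = 0: p + 2.5 = 0 → Poles: -2.5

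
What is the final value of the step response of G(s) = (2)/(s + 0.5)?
FVT: lim_{t→∞} y(t) = lim_{s→0} s*Y(s) where Y(s) = G(s)/s.
= lim_{s→0} G(s) = G(0) = num(0)/den(0) = 2/0.5 = 4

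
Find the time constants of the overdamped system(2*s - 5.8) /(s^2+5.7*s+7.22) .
Overdamped: real poles at -3.8, -1.9. τ = -1/pole → τ₁ = 0.2632, τ₂ = 0.5263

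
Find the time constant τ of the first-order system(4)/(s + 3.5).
First-order system: τ = -1/pole. Pole = -3.5. τ = -1/(-3.5) = 0.2857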